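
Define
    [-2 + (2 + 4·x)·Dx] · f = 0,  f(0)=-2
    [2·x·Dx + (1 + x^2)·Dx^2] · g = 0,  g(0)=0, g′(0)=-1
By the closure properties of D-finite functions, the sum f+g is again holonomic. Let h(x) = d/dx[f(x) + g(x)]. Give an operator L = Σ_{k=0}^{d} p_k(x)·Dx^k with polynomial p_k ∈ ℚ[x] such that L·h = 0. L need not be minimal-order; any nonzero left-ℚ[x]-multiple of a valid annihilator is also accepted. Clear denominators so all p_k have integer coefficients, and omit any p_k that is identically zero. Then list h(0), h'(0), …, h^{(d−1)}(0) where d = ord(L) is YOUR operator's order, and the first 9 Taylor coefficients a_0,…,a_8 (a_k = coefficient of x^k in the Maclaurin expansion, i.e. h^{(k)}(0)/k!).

L = (-2 - 10·x + 6·x^2 + 6·x^3) + (-5 - 8·x - 8·x^2 + 24·x^3 + 21·x^4)·Dx + (-1 + 6·x^2 + 6·x^3 + 7·x^4 + 6·x^5)·Dx^2  (order 2).
h: a_k = -3, 2, -2, 5, -39/4, 63/4, -223/8, 429/8, -6499/64, …
ICs: h(0) = -3, h′(0) = 2.

f: a_k = -2, -2, 1, -1, 5/4, -7/4, 21/8, -33/8, 429/64, …
g: a_k = 0, -1, 0, 1/3, 0, -1/5, 0, 1/7, 0, …
f+g: L₀ = lclm(L_f,L_g), ord ≤ 1+2.
h=h₀': d/dx-closure on L₀ ⇒ L.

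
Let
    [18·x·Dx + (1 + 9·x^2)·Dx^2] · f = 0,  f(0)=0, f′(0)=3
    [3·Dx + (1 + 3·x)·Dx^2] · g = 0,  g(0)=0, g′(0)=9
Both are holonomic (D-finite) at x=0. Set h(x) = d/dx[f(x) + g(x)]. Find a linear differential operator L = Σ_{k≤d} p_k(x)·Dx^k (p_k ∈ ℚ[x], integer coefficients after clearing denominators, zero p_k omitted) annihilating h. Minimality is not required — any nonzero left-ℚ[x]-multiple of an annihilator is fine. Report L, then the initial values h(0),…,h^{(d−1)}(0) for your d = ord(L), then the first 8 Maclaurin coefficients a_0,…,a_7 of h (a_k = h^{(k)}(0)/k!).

f: a_k = 0, 3, 0, -9, 0, 243/5, 0, -2187/7, …
g: a_k = 0, 9, -27/2, 27, -243/4, 729/5, -729/2, 6561/7, …
Sum ⇒ L₀ = lclm(L_f,L_g) in ℚ(x)⟨Dx⟩.
Differentiate: ansatz ord ≤ ord L₀ ⇒ L.
L = (-18 - 162·x + 486·x^2 + 486·x^3) + (-12 - 36·x + 972·x^3 + 972·x^4)·Dx + (-1 + 3·x + 18·x^2 + 54·x^3 + 243·x^4 + 243·x^5)·Dx^2  (order 2).
h: a_k = 12, -27, 54, -243, 972, -2187, 4374, -19683, …
ICs: h(0) = 12, h′(0) = -27.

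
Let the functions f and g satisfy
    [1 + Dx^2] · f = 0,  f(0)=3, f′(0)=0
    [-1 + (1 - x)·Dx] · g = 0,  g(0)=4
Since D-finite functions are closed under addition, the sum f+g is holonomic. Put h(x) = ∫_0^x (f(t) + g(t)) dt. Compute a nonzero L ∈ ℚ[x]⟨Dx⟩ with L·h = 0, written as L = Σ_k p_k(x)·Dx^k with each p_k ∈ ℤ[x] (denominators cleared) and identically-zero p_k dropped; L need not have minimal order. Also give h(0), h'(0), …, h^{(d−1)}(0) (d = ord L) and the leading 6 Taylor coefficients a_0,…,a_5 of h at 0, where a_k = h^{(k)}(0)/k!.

L = (-7 + 2·x - x^2)·Dx + (3 - 5·x + 3·x^2 - x^3)·Dx^2 + (-7 + 2·x - x^2)·Dx^3 + (3 - 5·x + 3·x^2 - x^3)·Dx^4  (order 4).
h: a_k = 0, 7, 2, 5/6, 1, 33/40, …
ICs: h(0) = 0, h′(0) = 7, h′′(0) = 4, h′′′(0) = 5.

f: a_k = 3, 0, -3/2, 0, 1/8, 0, …
g: a_k = 4, 4, 4, 4, 4, 4, …
f+g: L₀ = lclm(L_f,L_g), ord ≤ 2+1.
∫: right-multiply L₀ by Dx.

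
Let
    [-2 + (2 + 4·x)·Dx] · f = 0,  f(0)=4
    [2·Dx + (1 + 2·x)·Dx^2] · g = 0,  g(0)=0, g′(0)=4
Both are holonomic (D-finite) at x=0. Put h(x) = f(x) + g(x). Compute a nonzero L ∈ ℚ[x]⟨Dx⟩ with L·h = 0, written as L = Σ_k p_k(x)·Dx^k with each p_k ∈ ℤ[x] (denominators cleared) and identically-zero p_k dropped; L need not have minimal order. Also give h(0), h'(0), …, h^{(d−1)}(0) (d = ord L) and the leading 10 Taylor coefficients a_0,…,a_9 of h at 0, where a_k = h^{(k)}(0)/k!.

f: a_k = 4, 4, -2, 2, -5/2, 7/2, -21/4, 33/4, -429/32, 715/32, …
g: a_k = 0, 4, -4, 16/3, -8, 64/5, -64/3, 256/7, -64, 1024/9, …
L₀ := lclm(L_f,L_g); ord L₀ ≤ 1+2.
L = 2·Dx + (5 + 10·x)·Dx^2 + (1 + 4·x + 4·x^2)·Dx^3  (order 3).
h: a_k = 4, 8, -6, 22/3, -21/2, 163/10, -319/12, 1255/28, -2477/32, 39203/288, …
ICs: h(0) = 4, h′(0) = 8, h′′(0) = -12.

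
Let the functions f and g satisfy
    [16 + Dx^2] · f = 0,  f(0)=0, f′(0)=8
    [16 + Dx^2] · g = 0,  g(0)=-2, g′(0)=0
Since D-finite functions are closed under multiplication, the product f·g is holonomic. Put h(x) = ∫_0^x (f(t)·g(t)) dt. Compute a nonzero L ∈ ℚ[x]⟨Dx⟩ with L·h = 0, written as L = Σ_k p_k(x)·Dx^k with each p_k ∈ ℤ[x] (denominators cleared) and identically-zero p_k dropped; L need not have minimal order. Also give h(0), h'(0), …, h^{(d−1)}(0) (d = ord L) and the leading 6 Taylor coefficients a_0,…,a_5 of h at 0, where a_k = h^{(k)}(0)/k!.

L = 64·Dx^2 + Dx^4  (order 4).
h: a_k = 0, 0, -8, 0, 128/3, 0, …
ICs: h(0) = 0, h′(0) = 0, h′′(0) = -16, h′′′(0) = 0.

f: a_k = 0, 8, 0, -64/3, 0, 256/15, …
g: a_k = -2, 0, 16, 0, -64/3, 0, …
h₀=f·g: eliminate ⇒ L₀, order ≤ 2·2.
Integrate: L := L₀·Dx.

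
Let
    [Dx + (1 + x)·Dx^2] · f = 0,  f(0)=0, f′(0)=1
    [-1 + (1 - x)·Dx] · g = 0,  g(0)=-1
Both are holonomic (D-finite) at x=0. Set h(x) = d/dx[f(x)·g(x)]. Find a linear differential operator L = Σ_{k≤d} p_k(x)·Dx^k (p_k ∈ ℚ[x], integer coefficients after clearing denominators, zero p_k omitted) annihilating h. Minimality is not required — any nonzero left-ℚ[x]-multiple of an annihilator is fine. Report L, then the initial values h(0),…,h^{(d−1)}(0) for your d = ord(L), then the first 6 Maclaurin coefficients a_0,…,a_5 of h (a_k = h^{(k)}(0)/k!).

L = 4 + (1 + 5·x)·Dx + (-1 + x^2)·Dx^2  (order 2).
h: a_k = -1, -1, -5/2, -7/3, -47/12, -37/10, …
ICs: h(0) = -1, h′(0) = -1.

f: a_k = 0, 1, -1/2, 1/3, -1/4, 1/5, …
g: a_k = -1, -1, -1, -1, -1, -1, …
Product ⇒ symmetric product L₀, ord ≤ 2.
Derive L from L₀ (diff closure).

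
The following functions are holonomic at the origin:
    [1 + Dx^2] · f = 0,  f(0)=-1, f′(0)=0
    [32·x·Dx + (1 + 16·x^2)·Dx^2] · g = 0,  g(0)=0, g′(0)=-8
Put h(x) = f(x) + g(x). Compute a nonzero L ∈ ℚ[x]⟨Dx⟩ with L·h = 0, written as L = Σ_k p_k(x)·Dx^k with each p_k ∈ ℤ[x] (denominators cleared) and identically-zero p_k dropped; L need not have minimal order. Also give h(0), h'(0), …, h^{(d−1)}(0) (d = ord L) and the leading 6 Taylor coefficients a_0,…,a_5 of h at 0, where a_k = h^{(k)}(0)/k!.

L = (-6112·x + 99328·x^3 + 8192·x^5)·Dx + (-31 + 1072·x^2 + 25344·x^4 + 4096·x^6)·Dx^2 + (-6112·x + 99328·x^3 + 8192·x^5)·Dx^3 + (-31 + 1072·x^2 + 25344·x^4 + 4096·x^6)·Dx^4  (order 4).
h: a_k = -1, -8, 1/2, 128/3, -1/24, -2048/5, …
ICs: h(0) = -1, h′(0) = -8, h′′(0) = 1, h′′′(0) = 256.

f: a_k = -1, 0, 1/2, 0, -1/24, 0, …
g: a_k = 0, -8, 0, 128/3, 0, -2048/5, …
Sum ⇒ L₀ = lclm(L_f,L_g) in ℚ(x)⟨Dx⟩.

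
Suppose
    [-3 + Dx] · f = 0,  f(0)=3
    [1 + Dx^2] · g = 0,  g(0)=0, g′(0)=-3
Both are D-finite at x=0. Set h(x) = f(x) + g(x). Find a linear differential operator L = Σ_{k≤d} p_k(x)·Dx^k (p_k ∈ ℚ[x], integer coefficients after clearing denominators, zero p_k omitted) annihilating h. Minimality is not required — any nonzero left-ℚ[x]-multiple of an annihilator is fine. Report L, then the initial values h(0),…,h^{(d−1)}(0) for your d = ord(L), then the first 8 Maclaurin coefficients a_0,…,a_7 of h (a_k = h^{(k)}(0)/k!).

L = -3 + Dx - 3·Dx^2 + Dx^3  (order 3).
h: a_k = 3, 6, 27/2, 14, 81/8, 121/20, 243/80, 547/420, …
ICs: h(0) = 3, h′(0) = 6, h′′(0) = 27.

f: a_k = 3, 9, 27/2, 27/2, 81/8, 243/40, 243/80, 729/560, …
g: a_k = 0, -3, 0, 1/2, 0, -1/40, 0, 1/1680, …
Sum ⇒ L₀ = lclm(L_f,L_g) in ℚ(x)⟨Dx⟩.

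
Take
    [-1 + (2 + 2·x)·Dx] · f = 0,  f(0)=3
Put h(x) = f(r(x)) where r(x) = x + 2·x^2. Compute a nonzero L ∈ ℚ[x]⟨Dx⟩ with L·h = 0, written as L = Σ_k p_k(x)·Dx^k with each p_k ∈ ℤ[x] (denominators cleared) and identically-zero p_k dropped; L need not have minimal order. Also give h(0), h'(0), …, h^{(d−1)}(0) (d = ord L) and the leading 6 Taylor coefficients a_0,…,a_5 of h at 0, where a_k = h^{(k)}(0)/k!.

f: a_k = 3, 3/2, -3/8, 3/16, -15/128, 21/256, …
Change of var in L_f (x↦r) gives L₀.
L = (-1 - 4·x) + (2 + 2·x + 4·x^2)·Dx  (order 1).
h: a_k = 3, 3/2, 21/8, -21/16, -63/128, 357/256, …
ICs: h(0) = 3.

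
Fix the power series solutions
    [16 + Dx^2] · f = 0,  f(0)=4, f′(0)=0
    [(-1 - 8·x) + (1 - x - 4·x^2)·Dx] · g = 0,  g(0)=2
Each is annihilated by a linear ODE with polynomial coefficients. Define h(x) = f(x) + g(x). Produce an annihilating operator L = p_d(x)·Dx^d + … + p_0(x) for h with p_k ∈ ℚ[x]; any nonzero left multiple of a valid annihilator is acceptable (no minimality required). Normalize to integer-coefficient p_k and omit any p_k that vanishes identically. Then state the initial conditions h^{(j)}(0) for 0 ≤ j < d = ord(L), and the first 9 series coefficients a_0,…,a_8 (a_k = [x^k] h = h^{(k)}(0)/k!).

f: a_k = 4, 0, -32, 0, 128/3, 0, -1024/45, 0, 2048/315, …
g: a_k = 2, 2, 10, 18, 58, 130, 362, 882, 2330, …
h₀=f+g: left-lcm gives L₀, ord ≤ 3.
L = (-560 - 4608·x - 1664·x^2 - 6144·x^3 - 10240·x^4 - 16384·x^5) + (208 - 272·x - 896·x^2 + 1408·x^3 + 1536·x^4 - 6144·x^5 - 8192·x^6)·Dx + (-35 - 288·x - 104·x^2 - 384·x^3 - 640·x^4 - 1024·x^5)·Dx^2 + (13 - 17·x - 56·x^2 + 88·x^3 + 96·x^4 - 384·x^5 - 512·x^6)·Dx^3  (order 3).
h: a_k = 6, 2, -22, 18, 302/3, 130, 15266/45, 882, 735998/315, …
ICs: h(0) = 6, h′(0) = 2, h′′(0) = -44.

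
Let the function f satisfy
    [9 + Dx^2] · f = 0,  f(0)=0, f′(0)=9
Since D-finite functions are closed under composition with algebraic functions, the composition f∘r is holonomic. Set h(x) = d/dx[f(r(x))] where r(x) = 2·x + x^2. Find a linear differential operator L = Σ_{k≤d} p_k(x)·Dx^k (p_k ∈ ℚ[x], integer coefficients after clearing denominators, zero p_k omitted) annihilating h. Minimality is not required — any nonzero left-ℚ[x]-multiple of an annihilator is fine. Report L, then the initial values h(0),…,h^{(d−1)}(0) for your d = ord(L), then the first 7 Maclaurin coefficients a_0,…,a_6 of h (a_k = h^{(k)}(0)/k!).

f: a_k = 0, 9, 0, -27/2, 0, 243/40, 0, …
f∘r: x↦r, Dx↦Dx/r' in L_f ⇒ L₀.
h₀' ⇒ L via d/dx closure of L₀.
L = (39 + 144·x + 216·x^2 + 144·x^3 + 36·x^4) + (-3 - 3·x)·Dx + (1 + 2·x + x^2)·Dx^2  (order 2).
h: a_k = 18, 18, -324, -648, 567, 2835, 11178/5, …
ICs: h(0) = 18, h′(0) = 18.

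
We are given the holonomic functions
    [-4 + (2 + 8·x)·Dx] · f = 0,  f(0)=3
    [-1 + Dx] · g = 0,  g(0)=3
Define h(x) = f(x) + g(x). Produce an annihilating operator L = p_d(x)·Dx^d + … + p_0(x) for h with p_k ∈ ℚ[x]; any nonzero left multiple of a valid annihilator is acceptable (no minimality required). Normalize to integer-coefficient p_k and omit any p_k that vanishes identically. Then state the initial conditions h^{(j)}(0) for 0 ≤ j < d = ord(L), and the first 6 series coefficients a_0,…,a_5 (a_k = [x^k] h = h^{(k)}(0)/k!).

f: a_k = 3, 6, -6, 12, -30, 84, …
g: a_k = 3, 3, 3/2, 1/2, 1/8, 1/40, …
Sum ⇒ L₀ = lclm(L_f,L_g) in ℚ(x)⟨Dx⟩.
L = (6 + 8·x) + (-5 - 8·x - 16·x^2)·Dx + (-1 + 16·x^2)·Dx^2  (order 2).
h: a_k = 6, 9, -9/2, 25/2, -239/8, 3361/40, …
ICs: h(0) = 6, h′(0) = 9.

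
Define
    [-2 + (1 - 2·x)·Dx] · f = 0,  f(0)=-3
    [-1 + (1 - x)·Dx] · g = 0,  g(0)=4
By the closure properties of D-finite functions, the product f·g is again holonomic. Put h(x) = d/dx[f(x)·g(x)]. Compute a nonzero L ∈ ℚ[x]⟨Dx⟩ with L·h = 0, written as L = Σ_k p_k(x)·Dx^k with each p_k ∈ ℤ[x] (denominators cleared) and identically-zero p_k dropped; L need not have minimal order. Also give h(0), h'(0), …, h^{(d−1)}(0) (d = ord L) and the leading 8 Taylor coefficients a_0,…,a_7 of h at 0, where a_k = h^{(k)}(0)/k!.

f: a_k = -3, -6, -12, -24, -48, -96, -192, -384, …
g: a_k = 4, 4, 4, 4, 4, 4, 4, 4, …
f·g: L₀ = L_f ⊗_s L_g, ord ≤ 1·1.
h=h₀': d/dx-closure on L₀ ⇒ L.
L = (14 - 36·x + 24·x^2) + (-3 + 13·x - 18·x^2 + 8·x^3)·Dx  (order 1).
h: a_k = -36, -168, -540, -1488, -3780, -9144, -21420, -49056, …
ICs: h(0) = -36.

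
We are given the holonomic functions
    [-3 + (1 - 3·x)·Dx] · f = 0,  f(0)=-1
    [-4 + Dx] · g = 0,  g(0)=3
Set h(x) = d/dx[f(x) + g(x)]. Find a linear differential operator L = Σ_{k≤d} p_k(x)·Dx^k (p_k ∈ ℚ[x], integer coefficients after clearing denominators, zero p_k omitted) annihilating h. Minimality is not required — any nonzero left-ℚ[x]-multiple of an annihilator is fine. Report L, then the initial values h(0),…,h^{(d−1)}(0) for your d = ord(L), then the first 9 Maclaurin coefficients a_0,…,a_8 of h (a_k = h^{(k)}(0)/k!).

L = (60 + 144·x) + (-19 - 48·x + 72·x^2)·Dx + (1 + 3·x - 18·x^2)·Dx^2  (order 2).
h: a_k = 9, 30, 15, -196, -1087, -21358/5, -228611/15, -5507144/105, -18598387/105, …
ICs: h(0) = 9, h′(0) = 30.

f: a_k = -1, -3, -9, -27, -81, -243, -729, -2187, -6561, …
g: a_k = 3, 12, 24, 32, 32, 128/5, 256/15, 1024/105, 512/105, …
L₀ := lclm(L_f,L_g); ord L₀ ≤ 1+1.
Differentiate: ansatz ord ≤ ord L₀ ⇒ L.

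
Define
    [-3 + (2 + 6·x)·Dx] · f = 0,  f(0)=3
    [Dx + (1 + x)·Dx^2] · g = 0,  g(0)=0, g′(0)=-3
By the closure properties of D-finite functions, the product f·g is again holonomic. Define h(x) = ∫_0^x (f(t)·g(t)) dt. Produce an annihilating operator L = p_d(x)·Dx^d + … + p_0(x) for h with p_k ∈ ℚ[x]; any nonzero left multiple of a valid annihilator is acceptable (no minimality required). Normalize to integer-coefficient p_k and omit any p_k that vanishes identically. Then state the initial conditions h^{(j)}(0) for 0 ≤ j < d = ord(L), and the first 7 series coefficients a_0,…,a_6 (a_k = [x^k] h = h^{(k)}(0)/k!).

f: a_k = 3, 9/2, -27/8, 81/16, -1215/128, 5103/256, -45927/1024, …
g: a_k = 0, -3, 3/2, -1, 3/4, -3/5, 1/2, …
h₀=f·g: eliminate ⇒ L₀, order ≤ 1·2.
h=∫₀ˣh₀: take L = L₀·Dx.
L = (21 + 9·x)·Dx + (-8 - 24·x)·Dx^2 + (4 + 28·x + 60·x^2 + 36·x^3)·Dx^3  (order 3).
h: a_k = 0, 0, -9/2, -3, 111/32, -9/2, 8751/1280, …
ICs: h(0) = 0, h′(0) = 0, h′′(0) = -9.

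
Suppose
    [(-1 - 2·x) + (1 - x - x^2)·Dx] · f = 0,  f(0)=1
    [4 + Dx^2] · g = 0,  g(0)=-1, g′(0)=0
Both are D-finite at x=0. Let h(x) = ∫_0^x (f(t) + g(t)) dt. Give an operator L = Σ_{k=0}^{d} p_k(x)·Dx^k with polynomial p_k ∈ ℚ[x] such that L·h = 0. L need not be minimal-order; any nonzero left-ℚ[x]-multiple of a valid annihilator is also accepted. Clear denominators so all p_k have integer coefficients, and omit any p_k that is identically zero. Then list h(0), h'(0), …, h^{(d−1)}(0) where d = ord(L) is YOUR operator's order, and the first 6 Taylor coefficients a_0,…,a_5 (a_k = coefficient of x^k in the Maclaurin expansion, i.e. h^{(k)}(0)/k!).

f: a_k = 1, 1, 2, 3, 5, 8, …
g: a_k = -1, 0, 2, 0, -2/3, 0, …
Weyl lclm of L_f,L_g ⇒ L₀ (ord ≤ 3).
Integrate: L := L₀·Dx.
L = (44 + 96·x + 32·x^2 + 48·x^3 + 40·x^4 + 16·x^5)·Dx + (-16 + 20·x + 8·x^2 - 16·x^3 + 12·x^4 + 24·x^5 + 8·x^6)·Dx^2 + (11 + 24·x + 8·x^2 + 12·x^3 + 10·x^4 + 4·x^5)·Dx^3 + (-4 + 5·x + 2·x^2 - 4·x^3 + 3·x^4 + 6·x^5 + 2·x^6)·Dx^4  (order 4).
h: a_k = 0, 0, 1/2, 4/3, 3/4, 13/15, …
ICs: h(0) = 0, h′(0) = 0, h′′(0) = 1, h′′′(0) = 8.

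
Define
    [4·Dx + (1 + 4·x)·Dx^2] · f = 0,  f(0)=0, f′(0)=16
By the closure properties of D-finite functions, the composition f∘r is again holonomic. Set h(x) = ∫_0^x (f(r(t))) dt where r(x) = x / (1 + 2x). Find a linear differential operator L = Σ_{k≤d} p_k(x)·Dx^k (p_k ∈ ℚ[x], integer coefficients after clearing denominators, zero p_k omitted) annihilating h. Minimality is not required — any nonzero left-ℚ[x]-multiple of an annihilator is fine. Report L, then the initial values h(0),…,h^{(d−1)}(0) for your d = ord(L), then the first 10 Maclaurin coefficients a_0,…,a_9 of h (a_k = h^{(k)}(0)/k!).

L = (8 + 24·x)·Dx^2 + (1 + 8·x + 12·x^2)·Dx^3  (order 3).
h: a_k = 0, 0, 8, -64/3, 208/3, -256, 15488/15, -13312/3, 139904/7, -839680/9, …
ICs: h(0) = 0, h′(0) = 0, h′′(0) = 16.

f: a_k = 0, 16, -32, 256/3, -256, 4096/5, -8192/3, 65536/7, -32768, 1048576/9, …
Substitute x→r, Dx→(1/r')Dx; clear ⇒ L₀.
h=∫h₀ ⇒ L = L₀·Dx.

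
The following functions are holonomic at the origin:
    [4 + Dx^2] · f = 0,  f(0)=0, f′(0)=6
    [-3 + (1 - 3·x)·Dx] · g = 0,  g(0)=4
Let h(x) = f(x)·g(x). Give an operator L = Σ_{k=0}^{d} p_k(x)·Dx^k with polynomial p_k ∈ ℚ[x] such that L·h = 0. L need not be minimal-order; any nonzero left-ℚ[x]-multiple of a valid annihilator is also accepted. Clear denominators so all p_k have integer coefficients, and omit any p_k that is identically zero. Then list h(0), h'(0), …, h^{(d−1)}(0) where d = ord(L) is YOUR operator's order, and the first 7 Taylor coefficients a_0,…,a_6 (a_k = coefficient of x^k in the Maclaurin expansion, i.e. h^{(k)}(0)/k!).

f: a_k = 0, 6, 0, -4, 0, 4/5, 0, …
g: a_k = 4, 12, 36, 108, 324, 972, 2916, …
L₀ := L_f ⊗_s L_g (sym. prod.), ord ≤ 2.
L = (-4 + 12·x) + 6·Dx + (-1 + 3·x)·Dx^2  (order 2).
h: a_k = 0, 24, 72, 200, 600, 9016/5, 27048/5, …
ICs: h(0) = 0, h′(0) = 24.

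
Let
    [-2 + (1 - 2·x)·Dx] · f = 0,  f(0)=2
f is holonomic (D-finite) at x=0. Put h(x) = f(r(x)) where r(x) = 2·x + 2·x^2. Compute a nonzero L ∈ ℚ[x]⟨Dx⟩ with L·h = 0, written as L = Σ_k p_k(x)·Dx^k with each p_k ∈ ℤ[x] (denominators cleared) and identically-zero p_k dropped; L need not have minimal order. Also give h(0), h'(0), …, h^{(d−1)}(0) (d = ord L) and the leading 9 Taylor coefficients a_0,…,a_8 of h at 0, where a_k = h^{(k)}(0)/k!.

f: a_k = 2, 4, 8, 16, 32, 64, 128, 256, 512, …
h₀=f(r): pull back L_f along r ⇒ L₀.
L = (4 + 8·x) + (-1 + 4·x + 4·x^2)·Dx  (order 1).
h: a_k = 2, 8, 40, 192, 928, 4480, 21632, 104448, 504320, …
ICs: h(0) = 2.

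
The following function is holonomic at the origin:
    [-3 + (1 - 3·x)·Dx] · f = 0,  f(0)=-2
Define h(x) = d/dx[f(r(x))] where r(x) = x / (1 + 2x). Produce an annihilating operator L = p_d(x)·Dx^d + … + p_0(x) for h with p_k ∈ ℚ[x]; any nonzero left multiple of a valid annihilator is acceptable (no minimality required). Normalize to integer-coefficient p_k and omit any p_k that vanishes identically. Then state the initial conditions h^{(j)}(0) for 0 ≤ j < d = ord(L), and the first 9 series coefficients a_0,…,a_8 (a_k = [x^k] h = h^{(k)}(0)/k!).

f: a_k = -2, -6, -18, -54, -162, -486, -1458, -4374, -13122, …
L₀ from L_f via x↦r, Dx↦r'^{-1}Dx.
Derive L from L₀ (diff closure).
L = 4 + (-2 + 2·x)·Dx  (order 1).
h: a_k = -6, -12, -18, -24, -30, -36, -42, -48, -54, …
ICs: h(0) = -6.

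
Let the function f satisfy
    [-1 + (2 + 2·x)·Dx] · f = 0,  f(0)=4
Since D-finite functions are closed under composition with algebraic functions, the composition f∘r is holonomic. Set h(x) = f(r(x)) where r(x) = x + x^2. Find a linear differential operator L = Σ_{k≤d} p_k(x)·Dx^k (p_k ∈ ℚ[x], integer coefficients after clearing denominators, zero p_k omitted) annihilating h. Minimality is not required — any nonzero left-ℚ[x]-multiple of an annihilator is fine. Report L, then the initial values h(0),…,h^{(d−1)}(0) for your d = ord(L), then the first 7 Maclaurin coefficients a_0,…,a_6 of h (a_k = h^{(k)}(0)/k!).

L = (-1 - 2·x) + (2 + 2·x + 2·x^2)·Dx  (order 1).
h: a_k = 4, 2, 3/2, -3/4, 3/32, 15/64, -57/256, …
ICs: h(0) = 4.

f: a_k = 4, 2, -1/2, 1/4, -5/32, 7/64, -21/256, …
Substitute x→r, Dx→(1/r')Dx; clear ⇒ L₀.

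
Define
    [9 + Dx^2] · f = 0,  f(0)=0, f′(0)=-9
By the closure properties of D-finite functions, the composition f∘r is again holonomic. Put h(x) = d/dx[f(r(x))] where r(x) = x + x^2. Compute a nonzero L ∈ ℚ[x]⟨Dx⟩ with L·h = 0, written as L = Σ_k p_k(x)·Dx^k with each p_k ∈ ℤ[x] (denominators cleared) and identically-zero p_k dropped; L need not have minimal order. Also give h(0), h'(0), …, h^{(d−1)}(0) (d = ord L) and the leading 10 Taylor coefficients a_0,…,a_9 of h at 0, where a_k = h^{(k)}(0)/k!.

f: a_k = 0, -9, 0, 27/2, 0, -243/40, 0, 729/560, 0, -729/4480, …
h₀=f(r): pull back L_f along r ⇒ L₀.
Differentiate: ansatz ord ≤ ord L₀ ⇒ L.
L = (21 + 72·x + 216·x^2 + 288·x^3 + 144·x^4) + (-6 - 12·x)·Dx + (1 + 4·x + 4·x^2)·Dx^2  (order 2).
h: a_k = -9, -18, 81/2, 162, 1377/8, -405/4, -33291/80, -4131/10, -129033/4480, 170343/448, …
ICs: h(0) = -9, h′(0) = -18.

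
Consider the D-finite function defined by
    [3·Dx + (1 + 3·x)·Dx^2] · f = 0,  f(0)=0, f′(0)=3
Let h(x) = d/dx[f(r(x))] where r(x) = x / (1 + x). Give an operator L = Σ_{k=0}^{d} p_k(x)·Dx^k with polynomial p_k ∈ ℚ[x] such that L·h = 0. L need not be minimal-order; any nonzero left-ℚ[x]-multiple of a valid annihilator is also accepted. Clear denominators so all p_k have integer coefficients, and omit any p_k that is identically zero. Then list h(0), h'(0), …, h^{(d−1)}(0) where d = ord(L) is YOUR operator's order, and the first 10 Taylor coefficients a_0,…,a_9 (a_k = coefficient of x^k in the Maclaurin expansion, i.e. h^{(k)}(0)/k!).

f: a_k = 0, 3, -9/2, 9, -81/4, 243/5, -243/2, 2187/7, -6561/8, 2187, …
Substitute x→r, Dx→(1/r')Dx; clear ⇒ L₀.
h=h₀': d/dx-closure on L₀ ⇒ L.
L = (5 + 8·x) + (1 + 5·x + 4·x^2)·Dx  (order 1).
h: a_k = 3, -15, 63, -255, 1023, -4095, 16383, -65535, 262143, -1048575, …
ICs: h(0) = 3.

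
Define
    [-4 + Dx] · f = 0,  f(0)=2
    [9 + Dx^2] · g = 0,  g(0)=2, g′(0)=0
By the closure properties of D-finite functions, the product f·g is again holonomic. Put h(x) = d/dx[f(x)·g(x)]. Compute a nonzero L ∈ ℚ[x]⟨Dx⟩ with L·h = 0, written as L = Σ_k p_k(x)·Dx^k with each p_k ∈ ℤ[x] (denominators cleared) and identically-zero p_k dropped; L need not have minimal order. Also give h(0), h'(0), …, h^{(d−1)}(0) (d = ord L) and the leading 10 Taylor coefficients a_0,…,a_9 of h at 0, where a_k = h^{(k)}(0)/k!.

L = 25 - 8·Dx + Dx^2  (order 2).
h: a_k = 16, 28, -88, -1054/3, -1558/3, -11753/30, -4031/45, 164833/1260, 430441/2520, 1379041/12960, …
ICs: h(0) = 16, h′(0) = 28.

f: a_k = 2, 8, 16, 64/3, 64/3, 256/15, 512/45, 2048/315, 1024/315, 4096/2835, …
g: a_k = 2, 0, -9, 0, 27/4, 0, -81/40, 0, 729/2240, 0, …
Product ⇒ symmetric product L₀, ord ≤ 2.
h₀' ⇒ L via d/dx closure of L₀.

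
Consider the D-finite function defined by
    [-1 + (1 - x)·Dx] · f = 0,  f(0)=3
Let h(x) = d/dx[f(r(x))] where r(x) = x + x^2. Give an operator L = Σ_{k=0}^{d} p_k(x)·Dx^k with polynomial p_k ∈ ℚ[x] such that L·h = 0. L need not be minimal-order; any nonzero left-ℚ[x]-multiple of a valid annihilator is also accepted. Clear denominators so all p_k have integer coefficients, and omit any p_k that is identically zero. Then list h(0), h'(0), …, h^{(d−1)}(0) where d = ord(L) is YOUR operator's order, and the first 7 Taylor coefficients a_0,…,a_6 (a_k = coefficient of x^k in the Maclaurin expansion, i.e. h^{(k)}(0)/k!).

L = (4 + 6·x + 6·x^2) + (-1 - x + 3·x^2 + 2·x^3)·Dx  (order 1).
h: a_k = 3, 12, 27, 60, 120, 234, 441, …
ICs: h(0) = 3.

f: a_k = 3, 3, 3, 3, 3, 3, 3, …
h₀=f(r): pull back L_f along r ⇒ L₀.
Derive L from L₀ (diff closure).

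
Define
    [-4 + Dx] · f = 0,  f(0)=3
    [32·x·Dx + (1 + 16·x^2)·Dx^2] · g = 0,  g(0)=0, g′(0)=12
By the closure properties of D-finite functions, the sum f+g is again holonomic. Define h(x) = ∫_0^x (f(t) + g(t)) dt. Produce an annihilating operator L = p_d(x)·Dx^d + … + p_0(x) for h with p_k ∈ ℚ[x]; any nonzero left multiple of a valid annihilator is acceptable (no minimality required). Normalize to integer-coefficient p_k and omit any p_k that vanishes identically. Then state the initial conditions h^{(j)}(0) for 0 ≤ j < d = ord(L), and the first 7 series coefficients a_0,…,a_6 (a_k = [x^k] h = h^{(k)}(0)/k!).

L = (32 - 256·x - 512·x^2)·Dx^2 + (-12 + 48·x + 64·x^2 - 256·x^3)·Dx^3 + (1 + 4·x + 16·x^2 + 64·x^3)·Dx^4  (order 4).
h: a_k = 0, 3, 12, 8, -8, 32/5, 320/3, …
ICs: h(0) = 0, h′(0) = 3, h′′(0) = 24, h′′′(0) = 48.

f: a_k = 3, 12, 24, 32, 32, 128/5, 256/15, …
g: a_k = 0, 12, 0, -64, 0, 3072/5, 0, …
f+g: L₀ = lclm(L_f,L_g), ord ≤ 1+2.
h=∫₀ˣh₀: take L = L₀·Dx.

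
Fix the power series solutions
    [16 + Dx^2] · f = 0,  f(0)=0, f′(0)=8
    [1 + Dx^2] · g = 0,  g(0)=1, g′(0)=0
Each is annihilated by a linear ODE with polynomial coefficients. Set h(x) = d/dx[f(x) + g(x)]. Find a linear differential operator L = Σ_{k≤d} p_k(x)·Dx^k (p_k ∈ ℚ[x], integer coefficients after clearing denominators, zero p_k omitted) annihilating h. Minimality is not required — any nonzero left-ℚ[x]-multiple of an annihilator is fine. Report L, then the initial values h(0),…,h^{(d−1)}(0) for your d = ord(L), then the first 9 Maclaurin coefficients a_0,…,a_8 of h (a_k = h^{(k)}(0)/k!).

f: a_k = 0, 8, 0, -64/3, 0, 256/15, 0, -2048/315, 0, …
g: a_k = 1, 0, -1/2, 0, 1/24, 0, -1/720, 0, 1/40320, …
f+g: L₀ = lclm(L_f,L_g), ord ≤ 2+2.
Differentiate: ansatz ord ≤ ord L₀ ⇒ L.
L = 16 + 17·Dx^2 + Dx^4  (order 4).
h: a_k = 8, -1, -64, 1/6, 256/3, -1/120, -2048/45, 1/5040, 4096/315, …
ICs: h(0) = 8, h′(0) = -1, h′′(0) = -128, h′′′(0) = 1.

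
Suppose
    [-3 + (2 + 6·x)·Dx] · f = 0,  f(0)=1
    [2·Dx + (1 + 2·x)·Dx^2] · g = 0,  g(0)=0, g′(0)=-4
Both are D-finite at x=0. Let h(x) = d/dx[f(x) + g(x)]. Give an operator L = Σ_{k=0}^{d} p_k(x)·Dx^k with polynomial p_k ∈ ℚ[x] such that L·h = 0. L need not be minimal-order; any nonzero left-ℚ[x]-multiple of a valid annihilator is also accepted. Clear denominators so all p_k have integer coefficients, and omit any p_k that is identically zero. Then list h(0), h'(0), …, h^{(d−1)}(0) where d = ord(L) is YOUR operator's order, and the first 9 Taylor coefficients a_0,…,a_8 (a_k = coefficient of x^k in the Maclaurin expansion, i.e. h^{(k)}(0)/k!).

f: a_k = 1, 3/2, -9/8, 27/16, -405/128, 1701/256, -15309/1024, 72171/2048, -2814669/32768, …
g: a_k = 0, -4, 4, -16/3, 8, -64/5, 64/3, -256/7, 64, …
f+g: L₀ = lclm(L_f,L_g), ord ≤ 1+2.
Derive L from L₀ (diff closure).
L = (-6 + 36·x) + (5 + 84·x + 180·x^2)·Dx + (2 + 22·x + 72·x^2 + 72·x^3)·Dx^2  (order 2).
h: a_k = -5/2, 23/4, -175/16, 619/32, -7879/256, 19609/512, -19091/2048, -717517/4096, 59551241/65536, …
ICs: h(0) = -5/2, h′(0) = 23/4.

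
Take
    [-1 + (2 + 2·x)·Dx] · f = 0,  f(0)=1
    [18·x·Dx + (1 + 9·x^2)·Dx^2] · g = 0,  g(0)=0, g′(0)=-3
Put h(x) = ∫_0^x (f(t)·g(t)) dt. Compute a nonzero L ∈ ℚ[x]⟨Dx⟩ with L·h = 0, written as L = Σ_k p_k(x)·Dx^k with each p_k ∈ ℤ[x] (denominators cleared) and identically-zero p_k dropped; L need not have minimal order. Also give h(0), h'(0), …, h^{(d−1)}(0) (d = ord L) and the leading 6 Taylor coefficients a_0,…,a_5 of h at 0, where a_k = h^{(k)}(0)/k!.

L = (3 - 36·x - 9·x^2)·Dx + (-4 + 68·x + 108·x^2 + 36·x^3)·Dx^2 + (4 + 8·x + 40·x^2 + 72·x^3 + 36·x^4)·Dx^3  (order 3).
h: a_k = 0, 0, -3/2, -1/2, 75/32, 69/80, …
ICs: h(0) = 0, h′(0) = 0, h′′(0) = -3.

f: a_k = 1, 1/2, -1/8, 1/16, -5/128, 7/256, …
g: a_k = 0, -3, 0, 9, 0, -243/5, …
f·g: L₀ = L_f ⊗_s L_g, ord ≤ 1·2.
Integrate: L := L₀·Dx.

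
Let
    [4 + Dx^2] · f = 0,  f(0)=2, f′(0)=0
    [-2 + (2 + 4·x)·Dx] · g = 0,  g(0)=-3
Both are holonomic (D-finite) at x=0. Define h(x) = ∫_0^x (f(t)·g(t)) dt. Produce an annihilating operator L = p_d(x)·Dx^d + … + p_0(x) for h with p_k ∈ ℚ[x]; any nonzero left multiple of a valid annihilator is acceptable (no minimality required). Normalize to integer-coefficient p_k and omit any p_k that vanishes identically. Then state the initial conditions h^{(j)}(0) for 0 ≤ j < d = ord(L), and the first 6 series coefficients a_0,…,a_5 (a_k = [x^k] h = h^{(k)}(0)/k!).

L = (7 + 16·x + 16·x^2)·Dx + (-2 - 4·x)·Dx^2 + (1 + 4·x + 4·x^2)·Dx^3  (order 3).
h: a_k = 0, -6, -3, 5, 9/4, -5/4, …
ICs: h(0) = 0, h′(0) = -6, h′′(0) = -6.

f: a_k = 2, 0, -4, 0, 4/3, 0, …
g: a_k = -3, -3, 3/2, -3/2, 15/8, -21/8, …
L₀ := L_f ⊗_s L_g (sym. prod.), ord ≤ 2.
h=∫h₀ ⇒ L = L₀·Dx.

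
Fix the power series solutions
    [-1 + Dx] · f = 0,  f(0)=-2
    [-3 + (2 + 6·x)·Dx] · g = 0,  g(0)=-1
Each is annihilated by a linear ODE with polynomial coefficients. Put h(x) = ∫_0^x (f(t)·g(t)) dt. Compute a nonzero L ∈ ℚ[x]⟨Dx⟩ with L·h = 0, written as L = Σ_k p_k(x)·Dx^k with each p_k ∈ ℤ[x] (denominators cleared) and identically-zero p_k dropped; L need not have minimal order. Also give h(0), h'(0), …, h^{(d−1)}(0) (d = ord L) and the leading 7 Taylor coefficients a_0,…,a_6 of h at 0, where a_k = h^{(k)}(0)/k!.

f: a_k = -2, -2, -1, -1/3, -1/12, -1/60, -1/360, …
g: a_k = -1, -3/2, 9/8, -27/16, 405/128, -1701/256, 15309/1024, …
h₀=f·g: eliminate ⇒ L₀, order ≤ 1·1.
∫: right-multiply L₀ by Dx.
L = (-5 - 6·x)·Dx + (2 + 6·x)·Dx^2  (order 2).
h: a_k = 0, 2, 5/2, 7/12, 71/96, -671/960, 16157/11520, …
ICs: h(0) = 0, h′(0) = 2.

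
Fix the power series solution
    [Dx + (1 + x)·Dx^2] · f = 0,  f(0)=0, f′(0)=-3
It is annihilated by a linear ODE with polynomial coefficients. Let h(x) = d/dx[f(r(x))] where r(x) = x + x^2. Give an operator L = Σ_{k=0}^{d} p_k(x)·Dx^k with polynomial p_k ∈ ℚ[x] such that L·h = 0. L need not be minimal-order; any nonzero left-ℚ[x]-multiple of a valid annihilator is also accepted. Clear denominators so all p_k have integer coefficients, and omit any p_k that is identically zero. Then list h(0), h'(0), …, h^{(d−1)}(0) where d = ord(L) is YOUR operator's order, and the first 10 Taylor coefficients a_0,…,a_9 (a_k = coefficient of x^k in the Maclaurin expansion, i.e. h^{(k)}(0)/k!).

f: a_k = 0, -3, 3/2, -1, 3/4, -3/5, 1/2, -3/7, 3/8, -1/3, …
f∘r: x↦r, Dx↦Dx/r' in L_f ⇒ L₀.
Derive L from L₀ (diff closure).
L = (-1 + 2·x + 2·x^2) + (1 + 3·x + 3·x^2 + 2·x^3)·Dx  (order 1).
h: a_k = -3, -3, 6, -3, -3, 6, -3, -3, 6, -3, …
ICs: h(0) = -3.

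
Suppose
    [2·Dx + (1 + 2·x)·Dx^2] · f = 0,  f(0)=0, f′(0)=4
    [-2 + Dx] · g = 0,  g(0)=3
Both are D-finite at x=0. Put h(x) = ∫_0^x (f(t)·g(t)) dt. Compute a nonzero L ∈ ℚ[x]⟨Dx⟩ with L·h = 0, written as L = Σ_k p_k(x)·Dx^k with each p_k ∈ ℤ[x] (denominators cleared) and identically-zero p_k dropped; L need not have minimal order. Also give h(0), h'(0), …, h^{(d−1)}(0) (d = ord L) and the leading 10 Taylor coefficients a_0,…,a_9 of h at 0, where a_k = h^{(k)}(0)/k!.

f: a_k = 0, 4, -4, 16/3, -8, 64/5, -64/3, 256/7, -64, 1024/9, …
g: a_k = 3, 6, 6, 4, 2, 4/5, 4/15, 8/105, 2/105, 4/945, …
f·g: L₀ = L_f ⊗_s L_g, ord ≤ 2·1.
h=∫₀ˣh₀: take L = L₀·Dx.
L = 8·x·Dx + (-2 - 8·x)·Dx^2 + (1 + 2·x)·Dx^3  (order 3).
h: a_k = 0, 0, 6, 4, 4, 0, 12/5, -8/3, 92/21, -928/135, …
ICs: h(0) = 0, h′(0) = 0, h′′(0) = 12.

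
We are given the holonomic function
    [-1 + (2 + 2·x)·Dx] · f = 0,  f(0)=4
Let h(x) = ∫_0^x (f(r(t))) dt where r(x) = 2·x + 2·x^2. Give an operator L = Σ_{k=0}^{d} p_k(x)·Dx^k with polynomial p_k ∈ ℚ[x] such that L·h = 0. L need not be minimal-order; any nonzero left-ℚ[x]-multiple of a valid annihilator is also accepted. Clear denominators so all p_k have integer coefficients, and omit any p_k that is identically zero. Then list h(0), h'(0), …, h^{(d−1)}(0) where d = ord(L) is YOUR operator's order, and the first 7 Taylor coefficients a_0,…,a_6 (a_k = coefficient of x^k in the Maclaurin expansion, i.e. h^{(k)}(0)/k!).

f: a_k = 4, 2, -1/2, 1/4, -5/32, 7/64, -21/256, …
h₀=f(r): pull back L_f along r ⇒ L₀.
h=∫h₀ ⇒ L = L₀·Dx.
L = (-1 - 2·x)·Dx + (1 + 2·x + 2·x^2)·Dx^2  (order 2).
h: a_k = 0, 4, 2, 2/3, -1/2, 3/10, -1/12, …
ICs: h(0) = 0, h′(0) = 4.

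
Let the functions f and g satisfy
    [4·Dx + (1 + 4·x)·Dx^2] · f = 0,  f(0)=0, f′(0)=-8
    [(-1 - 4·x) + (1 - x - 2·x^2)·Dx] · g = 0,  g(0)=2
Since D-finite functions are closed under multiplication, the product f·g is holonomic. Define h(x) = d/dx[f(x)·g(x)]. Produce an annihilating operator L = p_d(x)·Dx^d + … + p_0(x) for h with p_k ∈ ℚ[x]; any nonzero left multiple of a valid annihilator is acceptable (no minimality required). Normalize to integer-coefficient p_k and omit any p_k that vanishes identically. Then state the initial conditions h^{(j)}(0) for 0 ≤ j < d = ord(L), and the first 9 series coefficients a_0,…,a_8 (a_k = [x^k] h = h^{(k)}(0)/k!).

f: a_k = 0, -8, 16, -128/3, 128, -2048/5, 4096/3, -32768/7, 16384, …
g: a_k = 2, 2, 6, 10, 22, 42, 86, 170, 342, …
h₀=f·g: eliminate ⇒ L₀, order ≤ 2·1.
Differentiate: ansatz ord ≤ ord L₀ ⇒ L.
L = (36 + 144·x + 288·x^2) + (-1 + 24·x + 168·x^2 + 224·x^3)·Dx + (-1 - 7·x - 6·x^2 + 32·x^3 + 32·x^4)·Dx^2  (order 2).
h: a_k = -16, 32, -304, 2240/3, -4176, 68064/5, -306736/5, 1598336/7, -33230768/35, …
ICs: h(0) = -16, h′(0) = 32.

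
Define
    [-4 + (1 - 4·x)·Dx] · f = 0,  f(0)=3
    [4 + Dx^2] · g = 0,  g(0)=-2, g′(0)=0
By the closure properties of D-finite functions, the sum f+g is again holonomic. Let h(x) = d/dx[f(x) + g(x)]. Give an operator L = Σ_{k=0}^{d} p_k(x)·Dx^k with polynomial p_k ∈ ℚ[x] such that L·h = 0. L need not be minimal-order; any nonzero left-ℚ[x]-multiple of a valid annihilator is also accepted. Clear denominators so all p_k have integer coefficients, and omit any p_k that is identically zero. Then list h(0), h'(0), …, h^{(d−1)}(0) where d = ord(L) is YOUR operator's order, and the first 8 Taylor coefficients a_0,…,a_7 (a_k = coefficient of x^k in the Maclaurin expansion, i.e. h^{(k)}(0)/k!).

f: a_k = 3, 12, 48, 192, 768, 3072, 12288, 49152, …
g: a_k = -2, 0, 4, 0, -4/3, 0, 8/45, 0, …
L₀ := lclm(L_f,L_g); ord L₀ ≤ 1+2.
Differentiate: ansatz ord ≤ ord L₀ ⇒ L.
L = (1568 - 256·x + 512·x^2) + (-100 + 432·x - 192·x^2 + 256·x^3)·Dx + (392 - 64·x + 128·x^2)·Dx^2 + (-25 + 108·x - 48·x^2 + 64·x^3)·Dx^3  (order 3).
h: a_k = 12, 104, 576, 9200/3, 15360, 1105936/15, 344064, 495452128/315, …
ICs: h(0) = 12, h′(0) = 104, h′′(0) = 1152.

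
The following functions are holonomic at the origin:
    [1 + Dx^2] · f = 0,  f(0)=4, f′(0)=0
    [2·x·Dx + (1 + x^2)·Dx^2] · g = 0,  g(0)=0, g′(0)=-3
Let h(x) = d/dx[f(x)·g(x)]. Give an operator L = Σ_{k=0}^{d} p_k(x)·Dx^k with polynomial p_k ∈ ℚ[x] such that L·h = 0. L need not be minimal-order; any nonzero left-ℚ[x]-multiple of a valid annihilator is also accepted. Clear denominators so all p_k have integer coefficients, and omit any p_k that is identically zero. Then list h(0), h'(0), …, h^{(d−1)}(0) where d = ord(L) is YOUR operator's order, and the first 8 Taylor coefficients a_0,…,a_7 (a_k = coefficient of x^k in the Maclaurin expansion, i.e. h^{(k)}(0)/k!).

f: a_k = 4, 0, -2, 0, 1/6, 0, -1/180, 0, …
g: a_k = 0, -3, 0, 1, 0, -3/5, 0, 3/7, …
L₀ := L_f ⊗_s L_g (sym. prod.), ord ≤ 4.
Derive L from L₀ (diff closure).
L = (110 + 294·x^2 + 461·x^4 + 96·x^6 + 12·x^8 + 2·x^10 + x^12) + (68·x + 284·x^3 + 280·x^5 + 80·x^7 + 20·x^9 + 4·x^11)·Dx + (120 + 340·x^2 + 534·x^4 + 148·x^6 + 32·x^8 + 8·x^10 + 2·x^12)·Dx^2 + (68·x + 284·x^3 + 280·x^5 + 80·x^7 + 20·x^9 + 4·x^11)·Dx^3 + (10 + 46·x^2 + 73·x^4 + 52·x^6 + 20·x^8 + 6·x^10 + x^12)·Dx^4  (order 4).
h: a_k = -12, 0, 30, 0, -49/2, 0, 1301/60, 0, …
ICs: h(0) = -12, h′(0) = 0, h′′(0) = 60, h′′′(0) = 0.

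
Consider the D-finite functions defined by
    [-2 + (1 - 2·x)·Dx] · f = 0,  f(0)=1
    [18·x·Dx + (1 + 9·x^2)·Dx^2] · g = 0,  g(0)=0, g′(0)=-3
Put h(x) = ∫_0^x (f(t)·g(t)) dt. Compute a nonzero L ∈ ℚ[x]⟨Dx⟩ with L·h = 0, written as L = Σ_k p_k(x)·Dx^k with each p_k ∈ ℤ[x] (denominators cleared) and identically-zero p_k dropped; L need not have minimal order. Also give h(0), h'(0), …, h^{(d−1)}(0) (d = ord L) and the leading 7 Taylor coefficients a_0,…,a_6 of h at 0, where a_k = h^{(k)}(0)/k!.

f: a_k = 1, 2, 4, 8, 16, 32, 64, …
g: a_k = 0, -3, 0, 9, 0, -243/5, 0, …
h₀=f·g: eliminate ⇒ L₀, order ≤ 1·2.
h=∫h₀ ⇒ L = L₀·Dx.
L = 36·x·Dx + (4 - 18·x + 72·x^2)·Dx^2 + (-1 + 2·x - 9·x^2 + 18·x^3)·Dx^3  (order 3).
h: a_k = 0, 0, -3/2, -2, -3/4, -6/5, -101/10, …
ICs: h(0) = 0, h′(0) = 0, h′′(0) = -3.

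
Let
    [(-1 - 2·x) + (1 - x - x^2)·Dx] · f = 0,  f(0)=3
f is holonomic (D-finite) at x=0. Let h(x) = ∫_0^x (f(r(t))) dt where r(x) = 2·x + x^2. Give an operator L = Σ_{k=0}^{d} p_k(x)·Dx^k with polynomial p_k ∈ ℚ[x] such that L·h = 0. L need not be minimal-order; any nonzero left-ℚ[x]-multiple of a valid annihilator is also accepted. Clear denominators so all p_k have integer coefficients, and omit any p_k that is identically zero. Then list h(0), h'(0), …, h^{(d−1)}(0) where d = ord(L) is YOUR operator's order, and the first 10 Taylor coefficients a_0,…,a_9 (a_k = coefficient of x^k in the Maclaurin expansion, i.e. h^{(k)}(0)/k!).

L = (2 + 10·x + 12·x^2 + 4·x^3)·Dx + (-1 + 2·x + 5·x^2 + 4·x^3 + x^4)·Dx^2  (order 2).
h: a_k = 0, 3, 3, 9, 24, 354/5, 217, 4785/7, 2199, 21557/3, …
ICs: h(0) = 0, h′(0) = 3.

f: a_k = 3, 3, 6, 9, 15, 24, 39, 63, 102, 165, …
h₀=f(r): pull back L_f along r ⇒ L₀.
h=∫h₀ ⇒ L = L₀·Dx.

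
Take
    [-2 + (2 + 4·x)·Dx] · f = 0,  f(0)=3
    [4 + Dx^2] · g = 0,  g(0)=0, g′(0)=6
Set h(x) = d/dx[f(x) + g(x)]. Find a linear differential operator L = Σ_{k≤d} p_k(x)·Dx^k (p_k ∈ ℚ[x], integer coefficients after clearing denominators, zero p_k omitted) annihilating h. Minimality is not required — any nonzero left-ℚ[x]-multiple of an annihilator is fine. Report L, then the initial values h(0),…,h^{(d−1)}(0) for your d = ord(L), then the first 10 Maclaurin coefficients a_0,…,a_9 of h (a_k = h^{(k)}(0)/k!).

f: a_k = 3, 3, -3/2, 3/2, -15/8, 21/8, -63/16, 99/16, -1287/128, 2145/128, …
g: a_k = 0, 6, 0, -4, 0, 4/5, 0, -8/105, 0, 4/945, …
Weyl lclm of L_f,L_g ⇒ L₀ (ord ≤ 3).
Differentiate: ansatz ord ≤ ord L₀ ⇒ L.
L = (-76 - 64·x - 64·x^2) + (-28 - 120·x - 192·x^2 - 128·x^3)·Dx + (-19 - 16·x - 16·x^2)·Dx^2 + (-7 - 30·x - 48·x^2 - 32·x^3)·Dx^3  (order 3).
h: a_k = 9, -3, -15/2, -15/2, 137/8, -189/8, 10267/240, -1287/16, 2027537/13440, -36465/128, …
ICs: h(0) = 9, h′(0) = -3, h′′(0) = -15.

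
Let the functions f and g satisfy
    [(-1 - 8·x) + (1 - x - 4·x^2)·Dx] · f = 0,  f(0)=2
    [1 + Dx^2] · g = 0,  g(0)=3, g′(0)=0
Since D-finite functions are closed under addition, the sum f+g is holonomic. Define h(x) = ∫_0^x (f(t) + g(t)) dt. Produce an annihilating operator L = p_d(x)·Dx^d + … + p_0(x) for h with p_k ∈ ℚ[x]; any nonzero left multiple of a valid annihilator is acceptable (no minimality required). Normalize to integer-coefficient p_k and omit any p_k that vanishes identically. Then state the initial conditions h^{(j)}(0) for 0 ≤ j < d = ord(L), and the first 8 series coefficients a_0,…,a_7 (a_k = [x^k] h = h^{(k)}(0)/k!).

L = (55 + 486·x + 553·x^2 + 1488·x^3 + 80·x^4 + 128·x^5)·Dx + (-11 - 11·x - 23·x^2 + 169·x^3 + 348·x^4 + 48·x^5 + 64·x^6)·Dx^2 + (55 + 486·x + 553·x^2 + 1488·x^3 + 80·x^4 + 128·x^5)·Dx^3 + (-11 - 11·x - 23·x^2 + 169·x^3 + 348·x^4 + 48·x^5 + 64·x^6)·Dx^4  (order 4).
h: a_k = 0, 5, 1, 17/6, 9/2, 93/8, 65/3, 86879/1680, …
ICs: h(0) = 0, h′(0) = 5, h′′(0) = 2, h′′′(0) = 17.

f: a_k = 2, 2, 10, 18, 58, 130, 362, 882, …
g: a_k = 3, 0, -3/2, 0, 1/8, 0, -1/240, 0, …
Weyl lclm of L_f,L_g ⇒ L₀ (ord ≤ 3).
Integrate: L := L₀·Dx.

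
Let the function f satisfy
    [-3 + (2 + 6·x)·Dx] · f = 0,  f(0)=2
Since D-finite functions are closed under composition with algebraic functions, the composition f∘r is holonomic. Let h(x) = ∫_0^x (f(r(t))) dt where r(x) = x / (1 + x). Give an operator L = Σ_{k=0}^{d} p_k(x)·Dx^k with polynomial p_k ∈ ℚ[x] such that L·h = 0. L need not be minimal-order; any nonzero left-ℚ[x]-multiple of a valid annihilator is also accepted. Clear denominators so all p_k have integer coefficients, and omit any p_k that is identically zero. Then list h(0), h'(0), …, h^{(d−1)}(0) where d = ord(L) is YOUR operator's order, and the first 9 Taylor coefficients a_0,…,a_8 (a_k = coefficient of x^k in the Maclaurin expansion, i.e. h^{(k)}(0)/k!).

f: a_k = 2, 3, -9/4, 27/8, -405/64, 1701/128, -15309/512, 72171/1024, -2814669/16384, …
h₀=f(r): pull back L_f along r ⇒ L₀.
h=∫h₀ ⇒ L = L₀·Dx.
L = -3·Dx + (2 + 10·x + 8·x^2)·Dx^2  (order 2).
h: a_k = 0, 2, 3/2, -7/4, 87/32, -1677/320, 3023/256, -106305/3584, 658335/8192, …
ICs: h(0) = 0, h′(0) = 2.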